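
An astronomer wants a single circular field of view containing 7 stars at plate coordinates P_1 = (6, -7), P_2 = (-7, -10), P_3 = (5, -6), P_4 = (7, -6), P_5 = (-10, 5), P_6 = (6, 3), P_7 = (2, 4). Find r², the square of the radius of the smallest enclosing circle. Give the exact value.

141245/1369

The minimum enclosing circle of a finite set is fixed by two of the points (as a diameter) or three (as a circumcircle).
The minimum enclosing circle is determined by three boundary points: P_2, P_4, P_5.
Their circumcentre is (-72/37, -44/37) with r² = 141245/1369.
The farthest remaining point P_1 is at distance² 132661/1369 ≤ 141245/1369.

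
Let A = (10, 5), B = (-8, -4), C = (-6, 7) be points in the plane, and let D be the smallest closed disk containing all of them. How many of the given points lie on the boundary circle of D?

2

Side lengths²: AB² = 405, AC² = 260, BC² = 125.
Since AB² = 405 ≥ 260 + 125 = 385, the angle opposite AB is not acute, so the smallest enclosing circle has AB as diameter.
Centre = midpoint of AB = (1, 0.5), r² = 405/4 = 101.25.
The points at distance exactly r from the centre are A, B — 2 points.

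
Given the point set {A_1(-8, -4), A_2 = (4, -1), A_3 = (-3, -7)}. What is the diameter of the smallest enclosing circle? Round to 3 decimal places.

Side lengths²: A_1A_2² = 153, A_1A_3² = 34, A_2A_3² = 85.
Since A_1A_2² = 153 ≥ 85 + 34 = 119, the angle opposite A_1A_2 is not acute, so the smallest enclosing circle has A_1A_2 as diameter.
Centre = midpoint of A_1A_2 = (-2, -2.5), r² = 153/4 = 38.25.
Diameter = 2r = 2√(38.25) ≈ 12.369.

12.369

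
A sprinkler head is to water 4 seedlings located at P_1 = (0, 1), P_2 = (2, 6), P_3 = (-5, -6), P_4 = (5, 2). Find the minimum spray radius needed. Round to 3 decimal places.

6.946

A smallest enclosing disk is always determined by at most three of the input points on its boundary.
The farthest pair is P_2–P_3 with squared distance 193. The circle on this segment as diameter has centre (-1.5, 0) and r² = 193/4 = 48.25.
Check P_1: distance² to centre = 3.25 ≤ 48.25, so it lies inside.
All remaining points lie in this disk, and no smaller disk contains both endpoints, so this is the minimum enclosing circle.
r = √(48.25) ≈ 6.946.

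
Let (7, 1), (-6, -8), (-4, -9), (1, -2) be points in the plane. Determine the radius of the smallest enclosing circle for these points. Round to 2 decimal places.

By Welzl's lemma the MEC is supported by two points (diametrically opposite) or three points (on a circumcircle).
The farthest pair is (7, 1)–(-6, -8) with squared distance 250. The circle on this segment as diameter has centre (0.5, -3.5) and r² = 250/4 = 62.5.
Check (-4, -9): distance² to centre = 50.5 ≤ 62.5, so it lies inside.
All remaining points lie in this disk, and no smaller disk contains both endpoints, so this is the minimum enclosing circle.
r = √(62.5) ≈ 7.91.

7.91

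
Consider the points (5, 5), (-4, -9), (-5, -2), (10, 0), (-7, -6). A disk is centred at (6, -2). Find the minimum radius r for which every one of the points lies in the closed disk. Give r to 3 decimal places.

13.601

The required radius is the distance from (6, -2) to the farthest point.
Squared distances: 50, 149, 121, 20, 185.
Maximum is 185, attained at (-7, -6).
r = √185 ≈ 13.601.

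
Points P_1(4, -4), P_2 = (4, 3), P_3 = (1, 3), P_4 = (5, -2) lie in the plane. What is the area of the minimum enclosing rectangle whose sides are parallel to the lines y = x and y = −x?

35

In coordinates u = x + y, v = x − y the rectangle is axis-aligned; the map (x,y)→(u,v) scales areas by 2.
u-values: 0, 7, 4, 3; range = 7 − 0 = 7.
v-values: 8, 1, -2, 7; range = 8 − (-2) = 10.
Area = (7 × 10) / 2 = 35.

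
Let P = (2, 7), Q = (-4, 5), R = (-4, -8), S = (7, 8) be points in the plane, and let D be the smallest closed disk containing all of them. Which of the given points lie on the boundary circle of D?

The farthest pair is R–S with squared distance 377. The circle on this segment as diameter has centre (1.5, 0) and r² = 377/4 = 94.25.
Check P: distance² to centre = 49.25 ≤ 94.25, so it lies inside.
All remaining points lie in this disk, and no smaller disk contains both endpoints, so this is the minimum enclosing circle.
The points at distance exactly r from the centre are R, S — 2 points.

R, S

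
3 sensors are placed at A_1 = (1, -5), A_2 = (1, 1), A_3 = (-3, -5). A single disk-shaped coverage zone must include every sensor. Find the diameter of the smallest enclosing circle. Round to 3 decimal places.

7.211

Side lengths²: A_1A_2² = 36, A_1A_3² = 16, A_2A_3² = 52.
Since A_2A_3² = 52 ≥ 36 + 16 = 52, the angle opposite A_2A_3 is not acute, so the smallest enclosing circle has A_2A_3 as diameter.
Centre = midpoint of A_2A_3 = (-1, -2), r² = 52/4 = 13.
Diameter = 2r = 2√13 ≈ 7.211.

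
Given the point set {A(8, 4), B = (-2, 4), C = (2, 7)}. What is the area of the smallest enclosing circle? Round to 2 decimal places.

78.54

Side lengths²: AB² = 100, AC² = 45, BC² = 25.
Since AB² = 100 ≥ 45 + 25 = 70, the angle opposite AB is not acute, so the smallest enclosing circle has AB as diameter.
Centre = midpoint of AB = (3, 4), r² = 100/4 = 25.
Area = π·r² = π·25 ≈ 78.54.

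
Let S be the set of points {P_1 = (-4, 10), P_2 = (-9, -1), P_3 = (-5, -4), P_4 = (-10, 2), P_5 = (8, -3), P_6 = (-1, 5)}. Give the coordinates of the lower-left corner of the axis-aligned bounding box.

x-range [-10, 8], y-range [-4, 10].
The lower-left corner is (-10, -4).

(-10, -4)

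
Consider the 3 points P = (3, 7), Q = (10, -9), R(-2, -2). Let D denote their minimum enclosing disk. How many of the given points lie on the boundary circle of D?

2

Side lengths²: PQ² = 305, PR² = 106, QR² = 193.
Since PQ² = 305 ≥ 193 + 106 = 299, the angle opposite PQ is not acute, so the smallest enclosing circle has PQ as diameter.
Centre = midpoint of PQ = (6.5, -1), r² = 305/4 = 76.25.
The points at distance exactly r from the centre are P, Q — 2 points.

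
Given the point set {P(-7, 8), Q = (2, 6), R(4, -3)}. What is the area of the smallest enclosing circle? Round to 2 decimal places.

190.07

Side lengths²: PQ² = 85, PR² = 242, QR² = 85.
Since PR² = 242 ≥ 85 + 85 = 170, the angle opposite PR is not acute, so the smallest enclosing circle has PR as diameter.
Centre = midpoint of PR = (-1.5, 2.5), r² = 242/4 = 60.5.
Area = π·r² = π·60.5 ≈ 190.07.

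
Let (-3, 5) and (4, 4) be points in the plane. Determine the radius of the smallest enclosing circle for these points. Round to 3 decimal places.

The smallest circle enclosing two points has them as diameter endpoints.
Centre = midpoint = (0.5, 4.5); r² = |(-3, 5)−(4, 4)|²/4 = 50/4 = 12.5.
r = √(12.5) ≈ 3.536.

3.536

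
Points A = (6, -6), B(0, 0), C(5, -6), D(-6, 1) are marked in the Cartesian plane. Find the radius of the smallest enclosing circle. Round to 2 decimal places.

The farthest pair is A–D with squared distance 193. The circle on this segment as diameter has centre (0, -2.5) and r² = 193/4 = 48.25.
Check B: distance² to centre = 6.25 ≤ 48.25, so it lies inside.
All remaining points lie in this disk, and no smaller disk contains both endpoints, so this is the minimum enclosing circle.
r = √(48.25) ≈ 6.95.

6.95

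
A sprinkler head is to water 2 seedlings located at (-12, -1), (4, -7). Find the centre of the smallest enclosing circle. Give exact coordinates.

The smallest circle enclosing two points has them as diameter endpoints.
Centre = midpoint = (-4, -4); r² = |(-12, -1)−(4, -7)|²/4 = 292/4 = 73.
Centre = (-4, -4).

(-4, -4)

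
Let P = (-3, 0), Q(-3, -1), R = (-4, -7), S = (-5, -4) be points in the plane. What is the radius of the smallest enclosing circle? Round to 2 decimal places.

By Welzl's lemma the MEC is supported by two points (diametrically opposite) or three points (on a circumcircle).
The farthest pair is P–R with squared distance 50. The circle on this segment as diameter has centre (-3.5, -3.5) and r² = 50/4 = 12.5.
Check Q: distance² to centre = 6.5 ≤ 12.5, so it lies inside.
All remaining points lie in this disk, and no smaller disk contains both endpoints, so this is the minimum enclosing circle.
r = √(12.5) ≈ 3.54.

3.54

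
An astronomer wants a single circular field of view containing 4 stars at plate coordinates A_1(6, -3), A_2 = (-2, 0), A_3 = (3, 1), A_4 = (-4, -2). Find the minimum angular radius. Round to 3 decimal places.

The farthest pair is A_1–A_4 with squared distance 101. The circle on this segment as diameter has centre (1, -2.5) and r² = 101/4 = 25.25.
Check A_2: distance² to centre = 15.25 ≤ 25.25, so it lies inside.
All remaining points lie in this disk, and no smaller disk contains both endpoints, so this is the minimum enclosing circle.
r = √(25.25) ≈ 5.025.

5.025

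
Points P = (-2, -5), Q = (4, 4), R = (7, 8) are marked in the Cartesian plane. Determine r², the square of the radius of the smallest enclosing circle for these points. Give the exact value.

62.5

Side lengths²: PQ² = 117, PR² = 250, QR² = 25.
Since PR² = 250 ≥ 117 + 25 = 142, the angle opposite PR is not acute, so the smallest enclosing circle has PR as diameter.
Centre = midpoint of PR = (2.5, 1.5), r² = 250/4 = 62.5.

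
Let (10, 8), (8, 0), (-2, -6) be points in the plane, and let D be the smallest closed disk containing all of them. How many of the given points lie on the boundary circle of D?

Call the three points A, B, C in the order given.
Side lengths²: AB² = 68, AC² = 340, BC² = 136.
Since AC² = 340 ≥ 136 + 68 = 204, the angle opposite AC is not acute, so the smallest enclosing circle has AC as diameter.
Centre = midpoint of AC = (4, 1), r² = 340/4 = 85.
The points at distance exactly r from the centre are (10, 8), (-2, -6) — 2 points.

2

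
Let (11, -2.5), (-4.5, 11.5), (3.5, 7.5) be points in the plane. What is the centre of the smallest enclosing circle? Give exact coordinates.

(3.25, 4.5)

Call the three points A, B, C in the order given.
Side lengths²: AB² = 436.25, AC² = 156.25, BC² = 80.
Since AB² = 436.25 ≥ 156.25 + 80 = 236.25, the angle opposite AB is not acute, so the smallest enclosing circle has AB as diameter.
Centre = midpoint of AB = (3.25, 4.5), r² = 436.25/4 = 109.0625.
Centre = (3.25, 4.5).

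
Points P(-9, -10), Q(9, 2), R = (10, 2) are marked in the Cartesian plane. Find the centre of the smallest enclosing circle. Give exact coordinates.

(0.5, -4)

Side lengths²: PQ² = 468, PR² = 505, QR² = 1.
Since PR² = 505 ≥ 468 + 1 = 469, the angle opposite PR is not acute, so the smallest enclosing circle has PR as diameter.
Centre = midpoint of PR = (0.5, -4), r² = 505/4 = 126.25.
Centre = (0.5, -4).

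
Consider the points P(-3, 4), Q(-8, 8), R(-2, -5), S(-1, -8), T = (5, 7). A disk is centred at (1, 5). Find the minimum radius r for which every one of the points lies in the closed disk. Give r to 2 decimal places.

13.15

The required radius is the distance from (1, 5) to the farthest point.
Squared distances: 17, 90, 109, 173, 20.
Maximum is 173, attained at S.
r = √173 ≈ 13.15.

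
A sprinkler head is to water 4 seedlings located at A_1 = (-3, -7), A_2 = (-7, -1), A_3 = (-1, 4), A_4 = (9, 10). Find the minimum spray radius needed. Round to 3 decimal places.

10.404

A smallest enclosing disk is always determined by at most three of the input points on its boundary.
The farthest pair is A_1–A_4 with squared distance 433. The circle on this segment as diameter has centre (3, 1.5) and r² = 433/4 = 108.25.
Check A_2: distance² to centre = 106.25 ≤ 108.25, so it lies inside.
All remaining points lie in this disk, and no smaller disk contains both endpoints, so this is the minimum enclosing circle.
r = √(108.25) ≈ 10.404.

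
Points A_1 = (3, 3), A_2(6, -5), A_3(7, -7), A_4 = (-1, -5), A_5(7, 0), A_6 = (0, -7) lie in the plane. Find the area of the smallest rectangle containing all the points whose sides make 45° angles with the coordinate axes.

In coordinates u = x + y, v = x − y the rectangle is axis-aligned; the map (x,y)→(u,v) scales areas by 2.
u-values: 6, 1, 0, -6, 7, -7; range = 7 − (-7) = 14.
v-values: 0, 11, 14, 4, 7, 7; range = 14 − 0 = 14.
Area = (14 × 14) / 2 = 98.

98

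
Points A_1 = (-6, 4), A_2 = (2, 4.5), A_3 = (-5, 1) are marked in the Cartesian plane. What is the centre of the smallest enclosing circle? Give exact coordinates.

Side lengths²: A_1A_2² = 64.25, A_1A_3² = 10, A_2A_3² = 61.25.
Since A_1A_2² = 64.25 < 61.25 + 10 = 71.25, the triangle is acute, so the smallest enclosing circle is the circumcircle.
Circumcentre = (-55/28, 103/28), r² = 6425/392.
Centre = (-55/28, 103/28).

(-55/28, 103/28)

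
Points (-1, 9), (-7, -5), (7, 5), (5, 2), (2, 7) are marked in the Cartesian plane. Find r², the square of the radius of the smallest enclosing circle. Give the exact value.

A smallest enclosing disk is always determined by at most three of the input points on its boundary.
The minimum enclosing circle is determined by three boundary points: (-1, 9), (-7, -5), (7, 5).
Their circumcentre is (-5/17, 7/17) with r² = 21460/289.
The farthest remaining point (2, 7) is at distance² 14065/289 ≤ 21460/289.

21460/289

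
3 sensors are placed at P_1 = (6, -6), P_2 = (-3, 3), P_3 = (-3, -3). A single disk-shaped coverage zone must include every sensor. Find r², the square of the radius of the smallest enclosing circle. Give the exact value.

Side lengths²: P_1P_2² = 162, P_1P_3² = 90, P_2P_3² = 36.
Since P_1P_2² = 162 ≥ 90 + 36 = 126, the angle opposite P_1P_2 is not acute, so the smallest enclosing circle has P_1P_2 as diameter.
Centre = midpoint of P_1P_2 = (1.5, -1.5), r² = 162/4 = 40.5.

40.5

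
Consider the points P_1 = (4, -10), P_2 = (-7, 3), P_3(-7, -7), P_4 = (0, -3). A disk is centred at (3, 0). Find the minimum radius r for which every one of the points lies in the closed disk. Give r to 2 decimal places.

The required radius is the distance from (3, 0) to the farthest point.
Squared distances: 101, 109, 149, 18.
Maximum is 149, attained at P_3.
r = √149 ≈ 12.21.

12.21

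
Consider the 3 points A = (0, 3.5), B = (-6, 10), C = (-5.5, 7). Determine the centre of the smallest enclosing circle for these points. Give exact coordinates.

(-3, 6.75)

Side lengths²: AB² = 78.25, AC² = 42.5, BC² = 9.25.
Since AB² = 78.25 ≥ 42.5 + 9.25 = 51.75, the angle opposite AB is not acute, so the smallest enclosing circle has AB as diameter.
Centre = midpoint of AB = (-3, 6.75), r² = 78.25/4 = 19.5625.
Centre = (-3, 6.75).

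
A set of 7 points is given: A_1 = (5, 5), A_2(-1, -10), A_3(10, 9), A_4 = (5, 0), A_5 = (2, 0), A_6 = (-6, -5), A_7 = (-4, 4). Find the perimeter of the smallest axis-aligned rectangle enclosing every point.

70

Width = max x − min x = 10 − (-6) = 16.
Height = max y − min y = 9 − (-10) = 19.
Perimeter = 2(16 + 19) = 70.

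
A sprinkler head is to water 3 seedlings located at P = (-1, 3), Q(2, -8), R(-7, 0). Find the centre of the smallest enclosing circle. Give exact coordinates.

Side lengths²: PQ² = 130, PR² = 45, QR² = 145.
Since QR² = 145 < 130 + 45 = 175, the triangle is acute, so the smallest enclosing circle is the circumcircle.
Circumcentre = (-1.7, -3.1), r² = 37.7.
Centre = (-1.7, -3.1).

(-1.7, -3.1)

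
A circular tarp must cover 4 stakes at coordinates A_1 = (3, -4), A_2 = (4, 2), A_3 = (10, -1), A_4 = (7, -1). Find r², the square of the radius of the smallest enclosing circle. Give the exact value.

5365/338

The minimum enclosing circle is determined by three boundary points: A_1, A_2, A_3.
Their circumcentre is (157/26, -37/26) with r² = 5365/338.
The farthest remaining point A_4 is at distance² 373/338 ≤ 5365/338.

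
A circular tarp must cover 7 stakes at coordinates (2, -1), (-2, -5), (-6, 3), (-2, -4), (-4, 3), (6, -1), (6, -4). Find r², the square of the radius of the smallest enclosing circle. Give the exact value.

The farthest pair is (-6, 3)–(6, -4) with squared distance 193. The circle on this segment as diameter has centre (0, -0.5) and r² = 193/4 = 48.25.
Check (2, -1): distance² to centre = 4.25 ≤ 48.25, so it lies inside.
All remaining points lie in this disk, and no smaller disk contains both endpoints, so this is the minimum enclosing circle.

48.25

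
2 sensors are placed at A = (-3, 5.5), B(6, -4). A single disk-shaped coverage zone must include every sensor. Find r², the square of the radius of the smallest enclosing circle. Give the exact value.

42.8125

The smallest circle enclosing two points has them as diameter endpoints.
Centre = midpoint = (1.5, 0.75); r² = |AB|²/4 = 171.25/4 = 42.8125.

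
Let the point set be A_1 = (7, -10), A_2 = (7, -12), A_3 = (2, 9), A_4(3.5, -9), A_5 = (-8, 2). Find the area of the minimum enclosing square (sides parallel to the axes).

441

The bounding box has width 15 and height 21.
An axis-aligned square enclosing the set must have side ≥ max(width, height).
So the minimum side is max(15, 21) = 21.
Area = 21² = 441.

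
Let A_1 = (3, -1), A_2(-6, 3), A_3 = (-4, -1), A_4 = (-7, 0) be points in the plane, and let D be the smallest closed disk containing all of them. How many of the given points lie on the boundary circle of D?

3

By Welzl's lemma the MEC is supported by two points (diametrically opposite) or three points (on a circumcircle).
The minimum enclosing circle is determined by three boundary points: A_1, A_2, A_4.
Their circumcentre is (-121/62, -1/62) with r² = 48985/1922.
The farthest remaining point A_3 is at distance² 9925/1922 ≤ 48985/1922.
The points at distance exactly r from the centre are A_1, A_2, A_4 — 3 points.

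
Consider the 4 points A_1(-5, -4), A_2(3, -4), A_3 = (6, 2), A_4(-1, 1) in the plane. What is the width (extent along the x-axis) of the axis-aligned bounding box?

11

max x = 6, min x = -5, so width = 11.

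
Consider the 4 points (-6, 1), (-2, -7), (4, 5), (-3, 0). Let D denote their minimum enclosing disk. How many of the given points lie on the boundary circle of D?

3

The minimum enclosing circle of a finite set is fixed by two of the points (as a diameter) or three (as a circumcircle).
The minimum enclosing circle is determined by three boundary points: (-6, 1), (-2, -7), (4, 5).
Their circumcentre is (0.5, -0.75) with r² = 45.3125.
The farthest remaining point (-3, 0) is at distance² 12.8125 ≤ 45.3125.
The points at distance exactly r from the centre are (-6, 1), (-2, -7), (4, 5) — 3 points.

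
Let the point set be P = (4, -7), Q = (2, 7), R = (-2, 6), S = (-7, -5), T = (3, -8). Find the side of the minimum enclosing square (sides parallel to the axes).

The bounding box has width 11 and height 15.
An axis-aligned square enclosing the set must have side ≥ max(width, height).
So the minimum side is max(11, 15) = 15.

15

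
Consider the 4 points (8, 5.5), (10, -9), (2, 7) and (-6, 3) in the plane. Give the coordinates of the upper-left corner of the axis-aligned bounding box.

(-6, 7)

x-range [-6, 10], y-range [-9, 7].
The upper-left corner is (-6, 7).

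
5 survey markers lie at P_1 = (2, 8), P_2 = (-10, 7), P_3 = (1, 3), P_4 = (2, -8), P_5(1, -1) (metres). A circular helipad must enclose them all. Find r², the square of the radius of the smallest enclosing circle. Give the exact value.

The minimum enclosing circle of a finite set is fixed by two of the points (as a diameter) or three (as a circumcircle).
The minimum enclosing circle is determined by three boundary points: P_1, P_2, P_4.
Their circumcentre is (-3.375, 0) with r² = 92.890625.
The farthest remaining point P_3 is at distance² 28.140625 ≤ 92.890625.

92.890625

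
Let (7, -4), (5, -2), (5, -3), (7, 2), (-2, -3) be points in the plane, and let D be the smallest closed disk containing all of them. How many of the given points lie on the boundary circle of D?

The minimum enclosing circle of a finite set is fixed by two of the points (as a diameter) or three (as a circumcircle).
The minimum enclosing circle is determined by three boundary points: (7, -4), (7, 2), (-2, -3).
Their circumcentre is (25/9, -1) with r² = 2173/81.
The farthest remaining point (5, -3) is at distance² 724/81 ≤ 2173/81.
The points at distance exactly r from the centre are (7, -4), (7, 2), (-2, -3) — 3 points.

3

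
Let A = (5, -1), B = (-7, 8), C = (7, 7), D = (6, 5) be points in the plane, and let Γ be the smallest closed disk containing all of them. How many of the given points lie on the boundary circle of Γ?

3

The minimum enclosing circle is determined by three boundary points: A, B, C.
Their circumcentre is (-4/19, 173/38) with r² = 83725/1444.
The farthest remaining point D is at distance² 55985/1444 ≤ 83725/1444.
The points at distance exactly r from the centre are A, B, C — 3 points.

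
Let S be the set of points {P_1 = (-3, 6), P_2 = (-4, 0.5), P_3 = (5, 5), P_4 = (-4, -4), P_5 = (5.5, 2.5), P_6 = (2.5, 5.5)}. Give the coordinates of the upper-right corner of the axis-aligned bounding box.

(5.5, 6)

x-range [-4, 5.5], y-range [-4, 6].
The upper-right corner is (5.5, 6).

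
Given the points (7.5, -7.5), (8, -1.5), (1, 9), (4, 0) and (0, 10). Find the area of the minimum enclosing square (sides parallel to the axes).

The bounding box has width 8 and height 17.5.
An axis-aligned square enclosing the set must have side ≥ max(width, height).
So the minimum side is max(8, 17.5) = 17.5.
Area = 17.5² = 306.25.

306.25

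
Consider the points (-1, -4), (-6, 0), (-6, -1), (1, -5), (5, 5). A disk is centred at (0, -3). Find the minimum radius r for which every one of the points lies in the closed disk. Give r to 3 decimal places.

9.434

The required radius is the distance from (0, -3) to the farthest point.
Squared distances: 2, 45, 40, 5, 89.
Maximum is 89, attained at (5, 5).
r = √89 ≈ 9.434.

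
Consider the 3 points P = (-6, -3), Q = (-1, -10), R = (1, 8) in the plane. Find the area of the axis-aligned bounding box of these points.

x ranges over [-6, 1], width 7.
y ranges over [-10, 8], height 18.
Area = 7 × 18 = 126.

126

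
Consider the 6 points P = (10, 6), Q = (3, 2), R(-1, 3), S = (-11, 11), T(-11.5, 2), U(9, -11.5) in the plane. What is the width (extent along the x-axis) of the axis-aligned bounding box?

max x = 10, min x = -11.5, so width = 21.5.

21.5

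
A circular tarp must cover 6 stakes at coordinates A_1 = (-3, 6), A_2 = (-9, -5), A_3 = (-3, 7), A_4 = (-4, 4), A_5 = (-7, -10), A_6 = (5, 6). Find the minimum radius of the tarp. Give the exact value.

10

The farthest pair is A_5–A_6 with squared distance 400. The circle on this segment as diameter has centre (-1, -2) and r² = 400/4 = 100.
Check A_1: distance² to centre = 68 ≤ 100, so it lies inside.
All remaining points lie in this disk, and no smaller disk contains both endpoints, so this is the minimum enclosing circle.
r = √100 = 10.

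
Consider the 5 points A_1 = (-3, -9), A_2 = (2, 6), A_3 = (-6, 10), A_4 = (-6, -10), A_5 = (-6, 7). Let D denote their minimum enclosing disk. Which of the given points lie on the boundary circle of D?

A_2, A_3, A_4

The minimum enclosing circle of a finite set is fixed by two of the points (as a diameter) or three (as a circumcircle).
The farthest pair is A_3–A_4 with squared distance 400. The circle on this segment as diameter has centre (-6, 0) and r² = 400/4 = 100.
Check A_1: distance² to centre = 90 ≤ 100, so it lies inside.
All remaining points lie in this disk, and no smaller disk contains both endpoints, so this is the minimum enclosing circle.
The points at distance exactly r from the centre are A_2, A_3, A_4 — 3 points.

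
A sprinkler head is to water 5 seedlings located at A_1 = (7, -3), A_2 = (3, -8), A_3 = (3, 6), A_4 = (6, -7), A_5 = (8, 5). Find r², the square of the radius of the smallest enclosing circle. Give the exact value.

50.44

The minimum enclosing circle of a finite set is fixed by two of the points (as a diameter) or three (as a circumcircle).
The minimum enclosing circle is determined by three boundary points: A_2, A_3, A_5.
Their circumcentre is (4.2, -1) with r² = 50.44.
The farthest remaining point A_4 is at distance² 39.24 ≤ 50.44.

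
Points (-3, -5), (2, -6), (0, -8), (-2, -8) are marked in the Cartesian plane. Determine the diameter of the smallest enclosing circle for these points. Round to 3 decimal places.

The minimum enclosing circle of a finite set is fixed by two of the points (as a diameter) or three (as a circumcircle).
The minimum enclosing circle is determined by three boundary points: (-3, -5), (2, -6), (-2, -8).
Their circumcentre is (-4/7, -41/7) with r² = 325/49.
The farthest remaining point (0, -8) is at distance² 241/49 ≤ 325/49.
Diameter = 2r = 2√(325/49) ≈ 5.151.

5.151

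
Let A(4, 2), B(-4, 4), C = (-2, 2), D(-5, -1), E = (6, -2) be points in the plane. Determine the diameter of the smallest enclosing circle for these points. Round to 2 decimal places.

The minimum enclosing circle of a finite set is fixed by two of the points (as a diameter) or three (as a circumcircle).
The minimum enclosing circle is determined by three boundary points: B, D, E.
Their circumcentre is (19/28, 13/28) with r² = 13481/392.
The farthest remaining point A is at distance² 5249/392 ≤ 13481/392.
Diameter = 2r = 2√(13481/392) ≈ 11.73.

11.73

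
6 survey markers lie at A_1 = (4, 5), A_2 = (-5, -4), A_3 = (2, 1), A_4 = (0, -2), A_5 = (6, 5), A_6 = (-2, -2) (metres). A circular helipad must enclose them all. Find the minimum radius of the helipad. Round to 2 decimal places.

The minimum enclosing circle of a finite set is fixed by two of the points (as a diameter) or three (as a circumcircle).
The farthest pair is A_2–A_5 with squared distance 202. The circle on this segment as diameter has centre (0.5, 0.5) and r² = 202/4 = 50.5.
Check A_1: distance² to centre = 32.5 ≤ 50.5, so it lies inside.
All remaining points lie in this disk, and no smaller disk contains both endpoints, so this is the minimum enclosing circle.
r = √(50.5) ≈ 7.11.

7.11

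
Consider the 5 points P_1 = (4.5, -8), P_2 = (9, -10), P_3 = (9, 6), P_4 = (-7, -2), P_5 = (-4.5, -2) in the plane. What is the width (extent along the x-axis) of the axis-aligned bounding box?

max x = 9, min x = -7, so width = 16.

16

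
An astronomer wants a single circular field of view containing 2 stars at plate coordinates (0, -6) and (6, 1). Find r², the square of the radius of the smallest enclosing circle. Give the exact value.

21.25

The smallest circle enclosing two points has them as diameter endpoints.
Centre = midpoint = (3, -2.5); r² = |(0, -6)−(6, 1)|²/4 = 85/4 = 21.25.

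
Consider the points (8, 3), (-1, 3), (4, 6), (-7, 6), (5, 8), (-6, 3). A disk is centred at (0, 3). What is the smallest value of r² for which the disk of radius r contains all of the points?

64

The required radius is the distance from (0, 3) to the farthest point.
Squared distances: 64, 1, 25, 58, 50, 36.
Maximum is 64, attained at (8, 3).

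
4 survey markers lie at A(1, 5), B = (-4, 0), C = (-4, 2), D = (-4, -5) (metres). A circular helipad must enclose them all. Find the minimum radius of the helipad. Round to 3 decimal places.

5.590

By Welzl's lemma the MEC is supported by two points (diametrically opposite) or three points (on a circumcircle).
The farthest pair is A–D with squared distance 125. The circle on this segment as diameter has centre (-1.5, 0) and r² = 125/4 = 31.25.
Check B: distance² to centre = 6.25 ≤ 31.25, so it lies inside.
All remaining points lie in this disk, and no smaller disk contains both endpoints, so this is the minimum enclosing circle.
r = √(31.25) ≈ 5.590.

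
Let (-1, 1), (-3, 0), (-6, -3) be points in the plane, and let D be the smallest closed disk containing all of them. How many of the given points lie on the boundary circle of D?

Call the three points A, B, C in the order given.
Side lengths²: AB² = 5, AC² = 41, BC² = 18.
Since AC² = 41 ≥ 18 + 5 = 23, the angle opposite AC is not acute, so the smallest enclosing circle has AC as diameter.
Centre = midpoint of AC = (-3.5, -1), r² = 41/4 = 10.25.
The points at distance exactly r from the centre are (-1, 1), (-6, -3) — 2 points.

2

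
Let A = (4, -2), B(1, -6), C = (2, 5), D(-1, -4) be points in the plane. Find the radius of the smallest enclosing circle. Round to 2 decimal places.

The minimum enclosing circle of a finite set is fixed by two of the points (as a diameter) or three (as a circumcircle).
The farthest pair is B–C with squared distance 122. The circle on this segment as diameter has centre (1.5, -0.5) and r² = 122/4 = 30.5.
Check A: distance² to centre = 8.5 ≤ 30.5, so it lies inside.
All remaining points lie in this disk, and no smaller disk contains both endpoints, so this is the minimum enclosing circle.
r = √(30.5) ≈ 5.52.

5.52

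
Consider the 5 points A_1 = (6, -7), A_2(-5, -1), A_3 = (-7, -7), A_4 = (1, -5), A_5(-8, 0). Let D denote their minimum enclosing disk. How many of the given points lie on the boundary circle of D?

2

The minimum enclosing circle of a finite set is fixed by two of the points (as a diameter) or three (as a circumcircle).
The farthest pair is A_1–A_5 with squared distance 245. The circle on this segment as diameter has centre (-1, -3.5) and r² = 245/4 = 61.25.
Check A_2: distance² to centre = 22.25 ≤ 61.25, so it lies inside.
All remaining points lie in this disk, and no smaller disk contains both endpoints, so this is the minimum enclosing circle.
The points at distance exactly r from the centre are A_1, A_5 — 2 points.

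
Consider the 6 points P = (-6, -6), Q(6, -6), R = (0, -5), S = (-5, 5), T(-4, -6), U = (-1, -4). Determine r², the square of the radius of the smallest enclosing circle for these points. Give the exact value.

By Welzl's lemma the MEC is supported by two points (diametrically opposite) or three points (on a circumcircle).
The minimum enclosing circle is determined by three boundary points: P, Q, S.
Their circumcentre is (0, -1) with r² = 61.
The farthest remaining point T is at distance² 41 ≤ 61.

61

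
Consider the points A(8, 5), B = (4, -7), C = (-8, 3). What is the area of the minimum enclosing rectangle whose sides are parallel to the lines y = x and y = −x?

In coordinates u = x + y, v = x − y the rectangle is axis-aligned; the map (x,y)→(u,v) scales areas by 2.
u-values: 13, -3, -5; range = 13 − (-5) = 18.
v-values: 3, 11, -11; range = 11 − (-11) = 22.
Area = (18 × 22) / 2 = 198.

198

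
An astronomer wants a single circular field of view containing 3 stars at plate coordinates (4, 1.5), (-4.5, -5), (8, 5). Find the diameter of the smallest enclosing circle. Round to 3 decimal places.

Call the three points A, B, C in the order given.
Side lengths²: AB² = 114.5, AC² = 28.25, BC² = 256.25.
Since BC² = 256.25 ≥ 114.5 + 28.25 = 142.75, the angle opposite BC is not acute, so the smallest enclosing circle has BC as diameter.
Centre = midpoint of BC = (1.75, 0), r² = 256.25/4 = 64.0625.
Diameter = 2r = 2√(64.0625) ≈ 16.008.

16.008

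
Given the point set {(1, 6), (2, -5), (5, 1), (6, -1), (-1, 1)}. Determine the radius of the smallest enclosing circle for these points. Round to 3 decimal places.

The minimum enclosing circle of a finite set is fixed by two of the points (as a diameter) or three (as a circumcircle).
The farthest pair is (1, 6)–(2, -5) with squared distance 122. The circle on this segment as diameter has centre (1.5, 0.5) and r² = 122/4 = 30.5.
Check (5, 1): distance² to centre = 12.5 ≤ 30.5, so it lies inside.
All remaining points lie in this disk, and no smaller disk contains both endpoints, so this is the minimum enclosing circle.
r = √(30.5) ≈ 5.523.

5.523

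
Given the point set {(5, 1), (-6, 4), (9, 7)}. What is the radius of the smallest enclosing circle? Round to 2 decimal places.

Call the three points A, B, C in the order given.
Side lengths²: AB² = 130, AC² = 52, BC² = 234.
Since BC² = 234 ≥ 130 + 52 = 182, the angle opposite BC is not acute, so the smallest enclosing circle has BC as diameter.
Centre = midpoint of BC = (1.5, 5.5), r² = 234/4 = 58.5.
r = √(58.5) ≈ 7.65.

7.65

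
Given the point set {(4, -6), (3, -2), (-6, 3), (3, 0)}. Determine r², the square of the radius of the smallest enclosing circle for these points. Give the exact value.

45.25

By Welzl's lemma the MEC is supported by two points (diametrically opposite) or three points (on a circumcircle).
The farthest pair is (4, -6)–(-6, 3) with squared distance 181. The circle on this segment as diameter has centre (-1, -1.5) and r² = 181/4 = 45.25.
Check (3, -2): distance² to centre = 16.25 ≤ 45.25, so it lies inside.
All remaining points lie in this disk, and no smaller disk contains both endpoints, so this is the minimum enclosing circle.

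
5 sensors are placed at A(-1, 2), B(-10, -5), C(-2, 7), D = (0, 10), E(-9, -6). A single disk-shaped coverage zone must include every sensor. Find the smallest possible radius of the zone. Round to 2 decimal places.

9.18

The minimum enclosing circle of a finite set is fixed by two of the points (as a diameter) or three (as a circumcircle).
The farthest pair is D–E with squared distance 337. The circle on this segment as diameter has centre (-4.5, 2) and r² = 337/4 = 84.25.
Check A: distance² to centre = 12.25 ≤ 84.25, so it lies inside.
All remaining points lie in this disk, and no smaller disk contains both endpoints, so this is the minimum enclosing circle.
r = √(84.25) ≈ 9.18.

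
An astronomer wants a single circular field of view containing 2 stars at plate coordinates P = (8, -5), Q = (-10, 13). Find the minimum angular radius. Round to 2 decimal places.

The smallest circle enclosing two points has them as diameter endpoints.
Centre = midpoint = (-1, 4); r² = |PQ|²/4 = 648/4 = 162.
r = √162 ≈ 12.73.

12.73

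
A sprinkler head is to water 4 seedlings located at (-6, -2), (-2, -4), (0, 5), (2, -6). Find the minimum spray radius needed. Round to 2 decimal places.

5.76

The minimum enclosing circle is determined by three boundary points: (-6, -2), (0, 5), (2, -6).
Their circumcentre is (-0.375, -0.75) with r² = 33.203125.
The farthest remaining point (-2, -4) is at distance² 13.203125 ≤ 33.203125.
r = √(33.203125) ≈ 5.76.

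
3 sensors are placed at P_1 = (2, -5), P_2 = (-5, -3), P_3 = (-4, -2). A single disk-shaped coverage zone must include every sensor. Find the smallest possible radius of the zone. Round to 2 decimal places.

3.64

Side lengths²: P_1P_2² = 53, P_1P_3² = 45, P_2P_3² = 2.
Since P_1P_2² = 53 ≥ 45 + 2 = 47, the angle opposite P_1P_2 is not acute, so the smallest enclosing circle has P_1P_2 as diameter.
Centre = midpoint of P_1P_2 = (-1.5, -4), r² = 53/4 = 13.25.
r = √(13.25) ≈ 3.64.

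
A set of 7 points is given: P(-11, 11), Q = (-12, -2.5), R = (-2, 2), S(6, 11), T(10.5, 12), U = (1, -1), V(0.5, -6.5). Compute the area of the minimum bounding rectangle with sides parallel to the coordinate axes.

416.25

x ranges over [-12, 10.5], width 22.5.
y ranges over [-6.5, 12], height 18.5.
Area = 22.5 × 18.5 = 416.25.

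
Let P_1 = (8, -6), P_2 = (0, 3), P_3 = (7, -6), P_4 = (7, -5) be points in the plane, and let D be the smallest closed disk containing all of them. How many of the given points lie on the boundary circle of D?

2

A smallest enclosing disk is always determined by at most three of the input points on its boundary.
The farthest pair is P_1–P_2 with squared distance 145. The circle on this segment as diameter has centre (4, -1.5) and r² = 145/4 = 36.25.
Check P_3: distance² to centre = 29.25 ≤ 36.25, so it lies inside.
All remaining points lie in this disk, and no smaller disk contains both endpoints, so this is the minimum enclosing circle.
The points at distance exactly r from the centre are P_1, P_2 — 2 points.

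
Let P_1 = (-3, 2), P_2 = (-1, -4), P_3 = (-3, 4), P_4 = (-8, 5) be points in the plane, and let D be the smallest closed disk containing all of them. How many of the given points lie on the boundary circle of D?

2

By Welzl's lemma the MEC is supported by two points (diametrically opposite) or three points (on a circumcircle).
The farthest pair is P_2–P_4 with squared distance 130. The circle on this segment as diameter has centre (-4.5, 0.5) and r² = 130/4 = 32.5.
Check P_1: distance² to centre = 4.5 ≤ 32.5, so it lies inside.
All remaining points lie in this disk, and no smaller disk contains both endpoints, so this is the minimum enclosing circle.
The points at distance exactly r from the centre are P_2, P_4 — 2 points.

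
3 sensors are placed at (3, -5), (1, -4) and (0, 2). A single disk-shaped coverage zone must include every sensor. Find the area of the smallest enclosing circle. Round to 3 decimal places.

45.553

Call the three points A, B, C in the order given.
Side lengths²: AB² = 5, AC² = 58, BC² = 37.
Since AC² = 58 ≥ 37 + 5 = 42, the angle opposite AC is not acute, so the smallest enclosing circle has AC as diameter.
Centre = midpoint of AC = (1.5, -1.5), r² = 58/4 = 14.5.
Area = π·r² = π·14.5 ≈ 45.553.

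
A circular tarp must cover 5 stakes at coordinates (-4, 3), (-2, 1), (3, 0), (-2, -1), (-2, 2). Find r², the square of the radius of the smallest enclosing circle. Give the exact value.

14.5

The minimum enclosing circle of a finite set is fixed by two of the points (as a diameter) or three (as a circumcircle).
The farthest pair is (-4, 3)–(3, 0) with squared distance 58. The circle on this segment as diameter has centre (-0.5, 1.5) and r² = 58/4 = 14.5.
Check (-2, 1): distance² to centre = 2.5 ≤ 14.5, so it lies inside.
All remaining points lie in this disk, and no smaller disk contains both endpoints, so this is the minimum enclosing circle.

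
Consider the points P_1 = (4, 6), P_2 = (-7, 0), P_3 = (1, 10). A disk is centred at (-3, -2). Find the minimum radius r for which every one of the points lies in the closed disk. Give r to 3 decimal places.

12.649

The required radius is the distance from (-3, -2) to the farthest point.
Squared distances: 113, 20, 160.
Maximum is 160, attained at P_3.
r = √160 ≈ 12.649.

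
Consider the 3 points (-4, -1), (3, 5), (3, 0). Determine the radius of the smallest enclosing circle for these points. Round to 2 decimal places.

4.61

Call the three points A, B, C in the order given.
Side lengths²: AB² = 85, AC² = 50, BC² = 25.
Since AB² = 85 ≥ 50 + 25 = 75, the angle opposite AB is not acute, so the smallest enclosing circle has AB as diameter.
Centre = midpoint of AB = (-0.5, 2), r² = 85/4 = 21.25.
r = √(21.25) ≈ 4.61.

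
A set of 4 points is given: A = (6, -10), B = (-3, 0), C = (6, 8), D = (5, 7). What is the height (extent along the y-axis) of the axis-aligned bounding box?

max y = 8, min y = -10, so height = 18.

18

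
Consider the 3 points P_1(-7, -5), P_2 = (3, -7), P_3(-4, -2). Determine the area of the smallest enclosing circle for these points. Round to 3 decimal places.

81.681

Side lengths²: P_1P_2² = 104, P_1P_3² = 18, P_2P_3² = 74.
Since P_1P_2² = 104 ≥ 74 + 18 = 92, the angle opposite P_1P_2 is not acute, so the smallest enclosing circle has P_1P_2 as diameter.
Centre = midpoint of P_1P_2 = (-2, -6), r² = 104/4 = 26.
Area = π·r² = π·26 ≈ 81.681.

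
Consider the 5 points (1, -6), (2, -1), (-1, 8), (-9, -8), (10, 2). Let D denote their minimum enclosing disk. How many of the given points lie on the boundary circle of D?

A smallest enclosing disk is always determined by at most three of the input points on its boundary.
The minimum enclosing circle is determined by three boundary points: (-1, 8), (-9, -8), (10, 2).
Their circumcentre is (9/28, -149/56) with r² = 361885/3136.
The farthest remaining point (1, -6) is at distance² 36413/3136 ≤ 361885/3136.
The points at distance exactly r from the centre are (-1, 8), (-9, -8), (10, 2) — 3 points.

3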